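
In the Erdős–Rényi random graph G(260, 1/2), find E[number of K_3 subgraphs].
E[# K_3] = C(260, 3) · (1/2)^C(3, 2) = 2895620 / 2^3 = 723905/2 = 361952.5

For each 3-subset S of vertices (there are C(260, 3) = 2895620 such S), let X_S = 1 if S induces a K_3 (all C(3, 2) = 3 edges present). Then P(X_S = 1) = (1/2)^3 = 1/8. By linearity of expectation, E[# K_3] = C(260, 3) · (1/2)^3 = 2895620 / 8 = 723905/2 = 361952.5.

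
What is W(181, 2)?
W(181, 2) = 181 + 1 = 182

A 2-term AP is any pair of integers, so a monochromatic 2-AP exists iff some colour is used at least twice. With 181 colours, the colouring i ↦ i on {1, ..., 181} uses each colour once, avoiding any monochromatic pair, so W(181, 2) > 181. For {1, ..., 182}, pigeonhole forces two integers of the same colour, which form a monochromatic 2-AP. Hence W(181, 2) = 182.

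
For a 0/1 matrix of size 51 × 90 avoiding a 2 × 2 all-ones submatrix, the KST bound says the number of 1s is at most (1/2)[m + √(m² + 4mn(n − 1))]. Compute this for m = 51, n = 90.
z(51, 90; 2, 2) ≤ (1/2)[51 + √(51² + 4·51·90·89)] = (1/2)[51 + √1636641] = 665.1564

Kővári–Sós–Turán: let r_1, ..., r_51 be the row sums and z = Σ r_i the total number of 1s. Each pair of columns can share at most one row with both entries 1 (else a 2×2 all-ones block appears), so Σ_i C(r_i, 2) ≤ C(90, 2) = 4005. By convexity Σ_i C(r_i, 2) ≥ 51·C(z/51, 2) = z(z − 51)/(2·51), giving z² − 51z − 51·90·89 ≤ 0 and hence z ≤ (1/2)[51 + √(2601 + 4·408510)] = (1/2)[51 + √1636641] ≈ (1/2)(51 + 1279.3127) = 665.1564.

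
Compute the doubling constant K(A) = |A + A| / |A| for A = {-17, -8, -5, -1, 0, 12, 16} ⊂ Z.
K = |A + A| / |A| = 25/7

Enumerate A + A = {a + b : a, b ∈ A}. With |A| = 7, there are |A|^2 = 49 ordered sum pairs; collecting distinct values, A + A = {-34, -25, -22, -18, -17, -16, -13, -10, -9, -8, -6, -5, -2, -1, 0, 4, 7, 8, 11, 12, 15, 16, 24, 28, 32}, so |A + A| = 25. Thus K = 25/7. For comparison, the minimum possible |A + A| over all 7-element sets is 2·7 − 1 = 13 (so min K = 13/7), attained only by arithmetic progressions.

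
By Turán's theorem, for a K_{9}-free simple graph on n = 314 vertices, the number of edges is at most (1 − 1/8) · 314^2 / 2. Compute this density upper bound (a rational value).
Turán density bound = (7/8) · 314^2/2 = 172543/4 ≈ 43135.75

Turán's theorem: ex(n, K_{r+1}) is achieved by the complete r-partite Turán graph T(n, r) with parts as balanced as possible, and is at most (1 − 1/r) · n^2/2. For r = 8, n = 314: the density bound is (7/8) · 98596/2 = 172543/4 ≈ 43135.75. The integer-valued extremum is e(T(314, 8)) = 43135, which is strictly less than the density bound 172543/4 since 8 ∤ 314 (the parts of T(314, 8) cannot all be equal).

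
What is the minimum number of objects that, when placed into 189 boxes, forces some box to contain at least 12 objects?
n = (12 − 1)·189 + 1 = 2080

By the generalised pigeonhole principle, to guarantee some box contains ≥ r objects we need more than (r − 1) · k objects total. Threshold: n = (r − 1) · k + 1. With r = 12 and k = 189: n = 11 · 189 + 1 = 2079 + 1 = 2080. For n = 2079 = 11 · 189, we can put exactly 11 objects in every box, avoiding 12 in any single one — so 2080 is tight.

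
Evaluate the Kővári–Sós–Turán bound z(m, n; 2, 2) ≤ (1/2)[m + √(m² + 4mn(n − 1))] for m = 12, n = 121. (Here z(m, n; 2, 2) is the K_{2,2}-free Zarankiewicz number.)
z(12, 121; 2, 2) ≤ (1/2)[12 + √(12² + 4·12·121·120)] = (1/2)[12 + √697104] = 423.4638

Kővári–Sós–Turán: let r_1, ..., r_12 be the row sums and z = Σ r_i the total number of 1s. Each pair of columns can share at most one row with both entries 1 (else a 2×2 all-ones block appears), so Σ_i C(r_i, 2) ≤ C(121, 2) = 7260. By convexity Σ_i C(r_i, 2) ≥ 12·C(z/12, 2) = z(z − 12)/(2·12), giving z² − 12z − 12·121·120 ≤ 0 and hence z ≤ (1/2)[12 + √(144 + 4·174240)] = (1/2)[12 + √697104] ≈ (1/2)(12 + 834.9275) = 423.4638.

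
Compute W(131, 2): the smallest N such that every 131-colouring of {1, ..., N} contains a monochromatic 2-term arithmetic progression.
W(131, 2) = 131 + 1 = 132

A 2-term AP is any pair of integers, so a monochromatic 2-AP exists iff some colour is used at least twice. With 131 colours, the colouring i ↦ i on {1, ..., 131} uses each colour once, avoiding any monochromatic pair, so W(131, 2) > 131. For {1, ..., 132}, pigeonhole forces two integers of the same colour, which form a monochromatic 2-AP. Hence W(131, 2) = 132.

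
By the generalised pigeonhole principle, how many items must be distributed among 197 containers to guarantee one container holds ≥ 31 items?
n = (31 − 1)·197 + 1 = 5911

By the generalised pigeonhole principle, to guarantee some box contains ≥ r objects we need more than (r − 1) · k objects total. Threshold: n = (r − 1) · k + 1. With r = 31 and k = 197: n = 30 · 197 + 1 = 5910 + 1 = 5911. For n = 5910 = 30 · 197, we can put exactly 30 objects in every box, avoiding 31 in any single one — so 5911 is tight.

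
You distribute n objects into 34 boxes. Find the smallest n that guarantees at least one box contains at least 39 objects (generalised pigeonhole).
n = (39 − 1)·34 + 1 = 1293

By the generalised pigeonhole principle, to guarantee some box contains ≥ r objects we need more than (r − 1) · k objects total. Threshold: n = (r − 1) · k + 1. With r = 39 and k = 34: n = 38 · 34 + 1 = 1292 + 1 = 1293. For n = 1292 = 38 · 34, we can put exactly 38 objects in every box, avoiding 39 in any single one — so 1293 is tight.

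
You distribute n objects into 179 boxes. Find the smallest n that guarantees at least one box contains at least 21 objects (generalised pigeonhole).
n = (21 − 1)·179 + 1 = 3581

By the generalised pigeonhole principle, to guarantee some box contains ≥ r objects we need more than (r − 1) · k objects total. Threshold: n = (r − 1) · k + 1. With r = 21 and k = 179: n = 20 · 179 + 1 = 3580 + 1 = 3581. For n = 3580 = 20 · 179, we can put exactly 20 objects in every box, avoiding 21 in any single one — so 3581 is tight.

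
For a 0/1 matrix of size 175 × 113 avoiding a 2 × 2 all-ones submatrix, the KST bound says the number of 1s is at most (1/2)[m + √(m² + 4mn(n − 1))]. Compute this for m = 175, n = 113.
z(175, 113; 2, 2) ≤ (1/2)[175 + √(175² + 4·175·113·112)] = (1/2)[175 + √8889825] = 1578.2905

Kővári–Sós–Turán: let r_1, ..., r_175 be the row sums and z = Σ r_i the total number of 1s. Each pair of columns can share at most one row with both entries 1 (else a 2×2 all-ones block appears), so Σ_i C(r_i, 2) ≤ C(113, 2) = 6328. By convexity Σ_i C(r_i, 2) ≥ 175·C(z/175, 2) = z(z − 175)/(2·175), giving z² − 175z − 175·113·112 ≤ 0 and hence z ≤ (1/2)[175 + √(30625 + 4·2214800)] = (1/2)[175 + √8889825] ≈ (1/2)(175 + 2981.581) = 1578.2905.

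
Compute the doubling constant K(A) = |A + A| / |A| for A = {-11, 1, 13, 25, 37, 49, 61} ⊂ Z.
K = |A + A| / |A| = 13/7

Enumerate A + A = {a + b : a, b ∈ A}. With |A| = 7, there are |A|^2 = 49 ordered sum pairs; collecting distinct values, A + A = {-22, -10, 2, 14, 26, 38, 50, 62, 74, 86, 98, 110, 122}, so |A + A| = 13. Thus K = 13/7. Here |A + A| = 2|A| − 1 = 13, the minimum possible — so K = 13/7 is minimal, which holds iff A is an arithmetic progression.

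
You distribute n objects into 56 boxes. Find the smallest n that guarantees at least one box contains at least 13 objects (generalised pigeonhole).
n = (13 − 1)·56 + 1 = 673

By the generalised pigeonhole principle, to guarantee some box contains ≥ r objects we need more than (r − 1) · k objects total. Threshold: n = (r − 1) · k + 1. With r = 13 and k = 56: n = 12 · 56 + 1 = 672 + 1 = 673. For n = 672 = 12 · 56, we can put exactly 12 objects in every box, avoiding 13 in any single one — so 673 is tight.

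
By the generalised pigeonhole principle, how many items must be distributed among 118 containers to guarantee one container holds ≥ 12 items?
n = (12 − 1)·118 + 1 = 1299

By the generalised pigeonhole principle, to guarantee some box contains ≥ r objects we need more than (r − 1) · k objects total. Threshold: n = (r − 1) · k + 1. With r = 12 and k = 118: n = 11 · 118 + 1 = 1298 + 1 = 1299. For n = 1298 = 11 · 118, we can put exactly 11 objects in every box, avoiding 12 in any single one — so 1299 is tight.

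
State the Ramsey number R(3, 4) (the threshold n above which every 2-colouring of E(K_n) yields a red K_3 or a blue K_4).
R(3, 4) = 9

Lower bound: an explicit 2-colouring of K_{8} (typically a Paley-type or other structured construction) avoids a red K_3 and a blue K_4, showing R(3, 4) > 8.
Upper bound: the Erdős–Szekeres recurrence R(r, t') ≤ R(r−1, t') + R(r, t'−1) (with the −1 refinement when both summands are even) yields R(3, 4) ≤ 9.
Hence R(3, 4) = 9.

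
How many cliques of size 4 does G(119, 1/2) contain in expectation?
E[# K_4] = C(119, 4) · (1/2)^C(4, 2) = 7940751 / 2^6 = 124074.234375

For each 4-subset S of vertices (there are C(119, 4) = 7940751 such S), let X_S = 1 if S induces a K_4 (all C(4, 2) = 6 edges present). Then P(X_S = 1) = (1/2)^6 = 1/64. By linearity of expectation, E[# K_4] = C(119, 4) · (1/2)^6 = 7940751 / 64 = 124074.234375.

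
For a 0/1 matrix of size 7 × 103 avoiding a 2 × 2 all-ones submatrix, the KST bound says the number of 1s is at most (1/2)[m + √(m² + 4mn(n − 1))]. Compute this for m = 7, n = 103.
z(7, 103; 2, 2) ≤ (1/2)[7 + √(7² + 4·7·103·102)] = (1/2)[7 + √294217] = 274.7089

Kővári–Sós–Turán: let r_1, ..., r_7 be the row sums and z = Σ r_i the total number of 1s. Each pair of columns can share at most one row with both entries 1 (else a 2×2 all-ones block appears), so Σ_i C(r_i, 2) ≤ C(103, 2) = 5253. By convexity Σ_i C(r_i, 2) ≥ 7·C(z/7, 2) = z(z − 7)/(2·7), giving z² − 7z − 7·103·102 ≤ 0 and hence z ≤ (1/2)[7 + √(49 + 4·73542)] = (1/2)[7 + √294217] ≈ (1/2)(7 + 542.4177) = 274.7089.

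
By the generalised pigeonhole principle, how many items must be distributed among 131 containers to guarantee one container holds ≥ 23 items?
n = (23 − 1)·131 + 1 = 2883

By the generalised pigeonhole principle, to guarantee some box contains ≥ r objects we need more than (r − 1) · k objects total. Threshold: n = (r − 1) · k + 1. With r = 23 and k = 131: n = 22 · 131 + 1 = 2882 + 1 = 2883. For n = 2882 = 22 · 131, we can put exactly 22 objects in every box, avoiding 23 in any single one — so 2883 is tight.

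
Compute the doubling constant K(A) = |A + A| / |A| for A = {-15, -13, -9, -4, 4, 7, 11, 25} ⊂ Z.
K = |A + A| / |A| = 34/8 = 17/4

Enumerate A + A = {a + b : a, b ∈ A}. With |A| = 8, there are |A|^2 = 64 ordered sum pairs; collecting distinct values, A + A = {-30, -28, -26, -24, -22, -19, -18, -17, -13, -11, -9, -8, -6, -5, -4, -2, 0, 2, 3, 7, 8, 10, 11, 12, 14, 15, 16, 18, 21, 22, 29, 32, 36, 50}, so |A + A| = 34. Thus K = 34/8 = 17/4. For comparison, the minimum possible |A + A| over all 8-element sets is 2·8 − 1 = 15 (so min K = 15/8), attained only by arithmetic progressions.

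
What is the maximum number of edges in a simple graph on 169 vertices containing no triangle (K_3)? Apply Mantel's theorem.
ex(169, K_3) = ⌊169^2/4⌋ = 7140

Mantel (1907): a triangle-free graph on n vertices has at most ⌊n^2/4⌋ edges, with equality for the complete bipartite graph K_{⌊n/2⌋, ⌈n/2⌉}. For n = 169: ⌊169^2/4⌋ = ⌊28561/4⌋ = 7140. The extremal graph is K_{84, 85}, which has 84·85 = 7140 edges.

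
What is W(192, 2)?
W(192, 2) = 192 + 1 = 193

A 2-term AP is any pair of integers, so a monochromatic 2-AP exists iff some colour is used at least twice. With 192 colours, the colouring i ↦ i on {1, ..., 192} uses each colour once, avoiding any monochromatic pair, so W(192, 2) > 192. For {1, ..., 193}, pigeonhole forces two integers of the same colour, which form a monochromatic 2-AP. Hence W(192, 2) = 193.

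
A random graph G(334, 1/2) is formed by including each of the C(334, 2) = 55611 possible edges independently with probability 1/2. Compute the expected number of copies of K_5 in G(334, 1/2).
E[# K_5] = C(334, 5) · (1/2)^C(5, 2) = 33611622066 / 2^10 = 16805811033/512 ≈ 32823849.673828

For each 5-subset S of vertices (there are C(334, 5) = 33611622066 such S), let X_S = 1 if S induces a K_5 (all C(5, 2) = 10 edges present). Then P(X_S = 1) = (1/2)^10 = 1/1024. By linearity of expectation, E[# K_5] = C(334, 5) · (1/2)^10 = 33611622066 / 1024 = 16805811033/512 ≈ 32823849.673828.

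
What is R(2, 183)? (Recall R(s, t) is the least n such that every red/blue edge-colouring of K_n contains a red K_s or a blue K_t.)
R(2, 183) = 183

R(2, k) = k for all k ≥ 2: in a 2-colouring of K_k, either some edge is red (a red K_2) or all edges are blue (a blue K_k). And K_{182} coloured all-blue has no blue K_183, so R(2, 183) > 182. Hence R(2, 183) = 183.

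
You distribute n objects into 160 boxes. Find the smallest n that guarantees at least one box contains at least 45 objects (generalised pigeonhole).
n = (45 − 1)·160 + 1 = 7041

By the generalised pigeonhole principle, to guarantee some box contains ≥ r objects we need more than (r − 1) · k objects total. Threshold: n = (r − 1) · k + 1. With r = 45 and k = 160: n = 44 · 160 + 1 = 7040 + 1 = 7041. For n = 7040 = 44 · 160, we can put exactly 44 objects in every box, avoiding 45 in any single one — so 7041 is tight.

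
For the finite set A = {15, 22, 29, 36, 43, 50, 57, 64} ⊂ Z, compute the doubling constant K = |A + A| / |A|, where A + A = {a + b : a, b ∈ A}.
K = |A + A| / |A| = 15/8

Enumerate A + A = {a + b : a, b ∈ A}. With |A| = 8, there are |A|^2 = 64 ordered sum pairs; collecting distinct values, A + A = {30, 37, 44, 51, 58, 65, 72, 79, 86, 93, 100, 107, 114, 121, 128}, so |A + A| = 15. Thus K = 15/8. Here |A + A| = 2|A| − 1 = 15, the minimum possible — so K = 15/8 is minimal, which holds iff A is an arithmetic progression.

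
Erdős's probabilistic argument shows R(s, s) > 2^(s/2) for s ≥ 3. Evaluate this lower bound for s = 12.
2^(12/2) = 64; so R(12, 12) > 64

Colour each edge of K_n uniformly at random with red/blue. The expected number of monochromatic K_12 is C(n, 12) · 2 · 2^(−C(12,2)). If C(n, 12) · 2^(1 − C(12,2)) < 1, then with positive probability no monochromatic K_12 exists, so R(12, 12) > n. The standard estimate C(n, 12) ≤ n^12/12! shows this inequality holds whenever n ≤ 2^(12/2) (since 12! · 2^(C(12,2) − 1) > 2^(12^2/2) ≥ n^12). Hence R(12, 12) > 2^(12/2) = 64.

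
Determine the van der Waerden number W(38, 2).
W(38, 2) = 38 + 1 = 39

A 2-term AP is any pair of integers, so a monochromatic 2-AP exists iff some colour is used at least twice. With 38 colours, the colouring i ↦ i on {1, ..., 38} uses each colour once, avoiding any monochromatic pair, so W(38, 2) > 38. For {1, ..., 39}, pigeonhole forces two integers of the same colour, which form a monochromatic 2-AP. Hence W(38, 2) = 39.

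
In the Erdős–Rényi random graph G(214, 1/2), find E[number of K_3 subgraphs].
E[# K_3] = C(214, 3) · (1/2)^C(3, 2) = 1610564 / 2^3 = 402641/2 = 201320.5

For each 3-subset S of vertices (there are C(214, 3) = 1610564 such S), let X_S = 1 if S induces a K_3 (all C(3, 2) = 3 edges present). Then P(X_S = 1) = (1/2)^3 = 1/8. By linearity of expectation, E[# K_3] = C(214, 3) · (1/2)^3 = 1610564 / 8 = 402641/2 = 201320.5.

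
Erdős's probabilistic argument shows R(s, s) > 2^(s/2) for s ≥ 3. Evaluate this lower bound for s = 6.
2^(6/2) = 8; so R(6, 6) > 8

Colour each edge of K_n uniformly at random with red/blue. The expected number of monochromatic K_6 is C(n, 6) · 2 · 2^(−C(6,2)). If C(n, 6) · 2^(1 − C(6,2)) < 1, then with positive probability no monochromatic K_6 exists, so R(6, 6) > n. The standard estimate C(n, 6) ≤ n^6/6! shows this inequality holds whenever n ≤ 2^(6/2) (since 6! · 2^(C(6,2) − 1) > 2^(6^2/2) ≥ n^6). Hence R(6, 6) > 2^(6/2) = 8.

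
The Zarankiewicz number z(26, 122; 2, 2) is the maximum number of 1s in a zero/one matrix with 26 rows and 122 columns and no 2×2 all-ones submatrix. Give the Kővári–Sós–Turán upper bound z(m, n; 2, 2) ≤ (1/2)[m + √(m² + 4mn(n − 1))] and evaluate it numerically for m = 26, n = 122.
z(26, 122; 2, 2) ≤ (1/2)[26 + √(26² + 4·26·122·121)] = (1/2)[26 + √1535924] = 632.662

Kővári–Sós–Turán: let r_1, ..., r_26 be the row sums and z = Σ r_i the total number of 1s. Each pair of columns can share at most one row with both entries 1 (else a 2×2 all-ones block appears), so Σ_i C(r_i, 2) ≤ C(122, 2) = 7381. By convexity Σ_i C(r_i, 2) ≥ 26·C(z/26, 2) = z(z − 26)/(2·26), giving z² − 26z − 26·122·121 ≤ 0 and hence z ≤ (1/2)[26 + √(676 + 4·383812)] = (1/2)[26 + √1535924] ≈ (1/2)(26 + 1239.324) = 632.662.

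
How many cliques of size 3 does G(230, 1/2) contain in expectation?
E[# K_3] = C(230, 3) · (1/2)^C(3, 2) = 2001460 / 2^3 = 500365/2 = 250182.5

For each 3-subset S of vertices (there are C(230, 3) = 2001460 such S), let X_S = 1 if S induces a K_3 (all C(3, 2) = 3 edges present). Then P(X_S = 1) = (1/2)^3 = 1/8. By linearity of expectation, E[# K_3] = C(230, 3) · (1/2)^3 = 2001460 / 8 = 500365/2 = 250182.5.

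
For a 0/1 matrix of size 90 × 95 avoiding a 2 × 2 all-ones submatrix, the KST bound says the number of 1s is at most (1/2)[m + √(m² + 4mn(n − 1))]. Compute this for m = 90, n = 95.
z(90, 95; 2, 2) ≤ (1/2)[90 + √(90² + 4·90·95·94)] = (1/2)[90 + √3222900] = 942.6219

Kővári–Sós–Turán: let r_1, ..., r_90 be the row sums and z = Σ r_i the total number of 1s. Each pair of columns can share at most one row with both entries 1 (else a 2×2 all-ones block appears), so Σ_i C(r_i, 2) ≤ C(95, 2) = 4465. By convexity Σ_i C(r_i, 2) ≥ 90·C(z/90, 2) = z(z − 90)/(2·90), giving z² − 90z − 90·95·94 ≤ 0 and hence z ≤ (1/2)[90 + √(8100 + 4·803700)] = (1/2)[90 + √3222900] ≈ (1/2)(90 + 1795.2437) = 942.6219.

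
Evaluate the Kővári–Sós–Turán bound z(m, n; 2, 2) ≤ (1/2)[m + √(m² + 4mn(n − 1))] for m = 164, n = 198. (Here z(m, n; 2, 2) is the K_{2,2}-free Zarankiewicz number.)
z(164, 198; 2, 2) ≤ (1/2)[164 + √(164² + 4·164·198·197)] = (1/2)[164 + √25614832] = 2612.5549

Kővári–Sós–Turán: let r_1, ..., r_164 be the row sums and z = Σ r_i the total number of 1s. Each pair of columns can share at most one row with both entries 1 (else a 2×2 all-ones block appears), so Σ_i C(r_i, 2) ≤ C(198, 2) = 19503. By convexity Σ_i C(r_i, 2) ≥ 164·C(z/164, 2) = z(z − 164)/(2·164), giving z² − 164z − 164·198·197 ≤ 0 and hence z ≤ (1/2)[164 + √(26896 + 4·6396984)] = (1/2)[164 + √25614832] ≈ (1/2)(164 + 5061.1098) = 2612.5549.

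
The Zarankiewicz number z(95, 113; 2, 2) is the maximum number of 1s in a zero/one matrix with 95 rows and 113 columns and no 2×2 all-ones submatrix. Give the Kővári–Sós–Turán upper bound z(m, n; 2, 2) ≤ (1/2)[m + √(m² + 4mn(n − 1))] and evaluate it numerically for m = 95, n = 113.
z(95, 113; 2, 2) ≤ (1/2)[95 + √(95² + 4·95·113·112)] = (1/2)[95 + √4818305] = 1145.0319

Kővári–Sós–Turán: let r_1, ..., r_95 be the row sums and z = Σ r_i the total number of 1s. Each pair of columns can share at most one row with both entries 1 (else a 2×2 all-ones block appears), so Σ_i C(r_i, 2) ≤ C(113, 2) = 6328. By convexity Σ_i C(r_i, 2) ≥ 95·C(z/95, 2) = z(z − 95)/(2·95), giving z² − 95z − 95·113·112 ≤ 0 and hence z ≤ (1/2)[95 + √(9025 + 4·1202320)] = (1/2)[95 + √4818305] ≈ (1/2)(95 + 2195.0638) = 1145.0319.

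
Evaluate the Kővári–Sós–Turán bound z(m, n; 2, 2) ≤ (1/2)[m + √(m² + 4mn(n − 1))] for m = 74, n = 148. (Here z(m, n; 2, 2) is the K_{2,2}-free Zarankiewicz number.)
z(74, 148; 2, 2) ≤ (1/2)[74 + √(74² + 4·74·148·147)] = (1/2)[74 + √6445252] = 1306.375

Kővári–Sós–Turán: let r_1, ..., r_74 be the row sums and z = Σ r_i the total number of 1s. Each pair of columns can share at most one row with both entries 1 (else a 2×2 all-ones block appears), so Σ_i C(r_i, 2) ≤ C(148, 2) = 10878. By convexity Σ_i C(r_i, 2) ≥ 74·C(z/74, 2) = z(z − 74)/(2·74), giving z² − 74z − 74·148·147 ≤ 0 and hence z ≤ (1/2)[74 + √(5476 + 4·1609944)] = (1/2)[74 + √6445252] ≈ (1/2)(74 + 2538.7501) = 1306.375.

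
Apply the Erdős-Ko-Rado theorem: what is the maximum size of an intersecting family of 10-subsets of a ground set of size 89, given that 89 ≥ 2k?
max |F| = C(88, 9) = 571350360240

Erdős-Ko-Rado (1961): when n ≥ 2k, max |F| = C(n−1, k−1). The bound is attained by the star {A : i ∈ A} for any fixed i ∈ [n]. Here C(89−1, 10−1) = C(88, 9) = 571350360240.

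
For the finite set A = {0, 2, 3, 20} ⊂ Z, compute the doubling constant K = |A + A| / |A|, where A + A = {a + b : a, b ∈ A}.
K = |A + A| / |A| = 10/4 = 5/2

Enumerate A + A = {a + b : a, b ∈ A}. With |A| = 4, there are |A|^2 = 16 ordered sum pairs; collecting distinct values, A + A = {0, 2, 3, 4, 5, 6, 20, 22, 23, 40}, so |A + A| = 10. Thus K = 10/4 = 5/2. For comparison, the minimum possible |A + A| over all 4-element sets is 2·4 − 1 = 7 (so min K = 7/4), attained only by arithmetic progressions.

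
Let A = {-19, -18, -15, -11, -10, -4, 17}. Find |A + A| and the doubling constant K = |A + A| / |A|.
K = |A + A| / |A| = 25/7

Enumerate A + A = {a + b : a, b ∈ A}. With |A| = 7, there are |A|^2 = 49 ordered sum pairs; collecting distinct values, A + A = {-38, -37, -36, -34, -33, -30, -29, -28, -26, -25, -23, -22, -21, -20, -19, -15, -14, -8, -2, -1, 2, 6, 7, 13, 34}, so |A + A| = 25. Thus K = 25/7. For comparison, the minimum possible |A + A| over all 7-element sets is 2·7 − 1 = 13 (so min K = 13/7), attained only by arithmetic progressions.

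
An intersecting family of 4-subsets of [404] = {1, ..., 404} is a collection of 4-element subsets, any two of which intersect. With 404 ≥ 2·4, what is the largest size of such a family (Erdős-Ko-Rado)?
max |F| = C(403, 3) = 10827401

The Erdős-Ko-Rado theorem states: for n ≥ 2k, an intersecting family of k-subsets of an n-element set has size at most C(n − 1, k − 1), with equality for 'star' families {A ⊆ [n] : |A| = k, i ∈ A} (fix an element i). For n = 404, k = 4: C(403, 3) = 10827401.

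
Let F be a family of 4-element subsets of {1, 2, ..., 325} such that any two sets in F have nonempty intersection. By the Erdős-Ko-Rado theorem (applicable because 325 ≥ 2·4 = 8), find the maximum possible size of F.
max |F| = C(324, 3) = 5616324

Erdős-Ko-Rado (1961): when n ≥ 2k, max |F| = C(n−1, k−1). The bound is attained by the star {A : i ∈ A} for any fixed i ∈ [n]. Here C(325−1, 4−1) = C(324, 3) = 5616324.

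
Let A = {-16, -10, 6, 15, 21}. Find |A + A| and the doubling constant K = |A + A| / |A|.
K = |A + A| / |A| = 14/5

Enumerate A + A = {a + b : a, b ∈ A}. With |A| = 5, there are |A|^2 = 25 ordered sum pairs; collecting distinct values, A + A = {-32, -26, -20, -10, -4, -1, 5, 11, 12, 21, 27, 30, 36, 42}, so |A + A| = 14. Thus K = 14/5. For comparison, the minimum possible |A + A| over all 5-element sets is 2·5 − 1 = 9 (so min K = 9/5), attained only by arithmetic progressions.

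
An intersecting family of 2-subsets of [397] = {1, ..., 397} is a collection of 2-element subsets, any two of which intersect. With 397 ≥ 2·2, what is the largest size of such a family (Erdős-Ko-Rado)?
max |F| = C(396, 1) = 396

Erdős-Ko-Rado (1961): when n ≥ 2k, max |F| = C(n−1, k−1). The bound is attained by the star {A : i ∈ A} for any fixed i ∈ [n]. Here C(397−1, 2−1) = C(396, 1) = 396.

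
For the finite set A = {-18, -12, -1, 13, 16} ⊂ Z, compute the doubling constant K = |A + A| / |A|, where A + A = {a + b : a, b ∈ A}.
K = |A + A| / |A| = 14/5

Enumerate A + A = {a + b : a, b ∈ A}. With |A| = 5, there are |A|^2 = 25 ordered sum pairs; collecting distinct values, A + A = {-36, -30, -24, -19, -13, -5, -2, 1, 4, 12, 15, 26, 29, 32}, so |A + A| = 14. Thus K = 14/5. For comparison, the minimum possible |A + A| over all 5-element sets is 2·5 − 1 = 9 (so min K = 9/5), attained only by arithmetic progressions.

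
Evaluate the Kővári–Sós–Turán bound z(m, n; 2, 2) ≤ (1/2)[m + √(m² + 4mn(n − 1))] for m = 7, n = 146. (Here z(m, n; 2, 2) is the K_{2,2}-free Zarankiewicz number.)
z(7, 146; 2, 2) ≤ (1/2)[7 + √(7² + 4·7·146·145)] = (1/2)[7 + √592809] = 388.4705

Kővári–Sós–Turán: let r_1, ..., r_7 be the row sums and z = Σ r_i the total number of 1s. Each pair of columns can share at most one row with both entries 1 (else a 2×2 all-ones block appears), so Σ_i C(r_i, 2) ≤ C(146, 2) = 10585. By convexity Σ_i C(r_i, 2) ≥ 7·C(z/7, 2) = z(z − 7)/(2·7), giving z² − 7z − 7·146·145 ≤ 0 and hence z ≤ (1/2)[7 + √(49 + 4·148190)] = (1/2)[7 + √592809] ≈ (1/2)(7 + 769.9409) = 388.4705.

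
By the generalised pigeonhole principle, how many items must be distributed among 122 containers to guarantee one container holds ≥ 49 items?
n = (49 − 1)·122 + 1 = 5857

By the generalised pigeonhole principle, to guarantee some box contains ≥ r objects we need more than (r − 1) · k objects total. Threshold: n = (r − 1) · k + 1. With r = 49 and k = 122: n = 48 · 122 + 1 = 5856 + 1 = 5857. For n = 5856 = 48 · 122, we can put exactly 48 objects in every box, avoiding 49 in any single one — so 5857 is tight.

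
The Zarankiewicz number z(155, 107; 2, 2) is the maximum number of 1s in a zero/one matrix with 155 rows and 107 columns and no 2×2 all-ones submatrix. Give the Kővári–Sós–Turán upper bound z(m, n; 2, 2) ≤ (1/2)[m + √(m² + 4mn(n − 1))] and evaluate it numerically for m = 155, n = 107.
z(155, 107; 2, 2) ≤ (1/2)[155 + √(155² + 4·155·107·106)] = (1/2)[155 + √7056065] = 1405.6627

Kővári–Sós–Turán: let r_1, ..., r_155 be the row sums and z = Σ r_i the total number of 1s. Each pair of columns can share at most one row with both entries 1 (else a 2×2 all-ones block appears), so Σ_i C(r_i, 2) ≤ C(107, 2) = 5671. By convexity Σ_i C(r_i, 2) ≥ 155·C(z/155, 2) = z(z − 155)/(2·155), giving z² − 155z − 155·107·106 ≤ 0 and hence z ≤ (1/2)[155 + √(24025 + 4·1758010)] = (1/2)[155 + √7056065] ≈ (1/2)(155 + 2656.3255) = 1405.6627.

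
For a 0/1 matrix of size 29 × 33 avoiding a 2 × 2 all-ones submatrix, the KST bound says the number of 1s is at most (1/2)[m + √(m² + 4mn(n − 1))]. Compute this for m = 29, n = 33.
z(29, 33; 2, 2) ≤ (1/2)[29 + √(29² + 4·29·33·32)] = (1/2)[29 + √123337] = 190.0968

Kővári–Sós–Turán: let r_1, ..., r_29 be the row sums and z = Σ r_i the total number of 1s. Each pair of columns can share at most one row with both entries 1 (else a 2×2 all-ones block appears), so Σ_i C(r_i, 2) ≤ C(33, 2) = 528. By convexity Σ_i C(r_i, 2) ≥ 29·C(z/29, 2) = z(z − 29)/(2·29), giving z² − 29z − 29·33·32 ≤ 0 and hence z ≤ (1/2)[29 + √(841 + 4·30624)] = (1/2)[29 + √123337] ≈ (1/2)(29 + 351.1937) = 190.0968.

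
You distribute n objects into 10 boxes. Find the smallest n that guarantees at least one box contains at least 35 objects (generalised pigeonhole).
n = (35 − 1)·10 + 1 = 341

By the generalised pigeonhole principle, to guarantee some box contains ≥ r objects we need more than (r − 1) · k objects total. Threshold: n = (r − 1) · k + 1. With r = 35 and k = 10: n = 34 · 10 + 1 = 340 + 1 = 341. For n = 340 = 34 · 10, we can put exactly 34 objects in every box, avoiding 35 in any single one — so 341 is tight.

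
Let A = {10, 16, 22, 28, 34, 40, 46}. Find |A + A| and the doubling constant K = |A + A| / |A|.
K = |A + A| / |A| = 13/7

Enumerate A + A = {a + b : a, b ∈ A}. With |A| = 7, there are |A|^2 = 49 ordered sum pairs; collecting distinct values, A + A = {20, 26, 32, 38, 44, 50, 56, 62, 68, 74, 80, 86, 92}, so |A + A| = 13. Thus K = 13/7. Here |A + A| = 2|A| − 1 = 13, the minimum possible — so K = 13/7 is minimal, which holds iff A is an arithmetic progression.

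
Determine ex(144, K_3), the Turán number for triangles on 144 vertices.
ex(144, K_3) = ⌊144^2/4⌋ = 5184

Mantel (1907): a triangle-free graph on n vertices has at most ⌊n^2/4⌋ edges, with equality for the complete bipartite graph K_{⌊n/2⌋, ⌈n/2⌉}. For n = 144: ⌊144^2/4⌋ = ⌊20736/4⌋ = 5184. The extremal graph is K_{72, 72}, which has 72·72 = 5184 edges.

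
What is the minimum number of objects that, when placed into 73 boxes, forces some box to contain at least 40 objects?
n = (40 − 1)·73 + 1 = 2848

By the generalised pigeonhole principle, to guarantee some box contains ≥ r objects we need more than (r − 1) · k objects total. Threshold: n = (r − 1) · k + 1. With r = 40 and k = 73: n = 39 · 73 + 1 = 2847 + 1 = 2848. For n = 2847 = 39 · 73, we can put exactly 39 objects in every box, avoiding 40 in any single one — so 2848 is tight.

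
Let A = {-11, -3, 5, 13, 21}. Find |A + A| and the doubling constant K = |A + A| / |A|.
K = |A + A| / |A| = 9/5

Enumerate A + A = {a + b : a, b ∈ A}. With |A| = 5, there are |A|^2 = 25 ordered sum pairs; collecting distinct values, A + A = {-22, -14, -6, 2, 10, 18, 26, 34, 42}, so |A + A| = 9. Thus K = 9/5. Here |A + A| = 2|A| − 1 = 9, the minimum possible — so K = 9/5 is minimal, which holds iff A is an arithmetic progression.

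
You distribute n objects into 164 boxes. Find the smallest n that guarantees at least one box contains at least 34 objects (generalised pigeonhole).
n = (34 − 1)·164 + 1 = 5413

By the generalised pigeonhole principle, to guarantee some box contains ≥ r objects we need more than (r − 1) · k objects total. Threshold: n = (r − 1) · k + 1. With r = 34 and k = 164: n = 33 · 164 + 1 = 5412 + 1 = 5413. For n = 5412 = 33 · 164, we can put exactly 33 objects in every box, avoiding 34 in any single one — so 5413 is tight.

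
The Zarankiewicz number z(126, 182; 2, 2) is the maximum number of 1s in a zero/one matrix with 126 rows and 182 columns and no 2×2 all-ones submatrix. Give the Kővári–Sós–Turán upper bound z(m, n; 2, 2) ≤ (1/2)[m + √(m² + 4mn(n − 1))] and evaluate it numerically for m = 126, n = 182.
z(126, 182; 2, 2) ≤ (1/2)[126 + √(126² + 4·126·182·181)] = (1/2)[126 + √16618644] = 2101.2986

Kővári–Sós–Turán: let r_1, ..., r_126 be the row sums and z = Σ r_i the total number of 1s. Each pair of columns can share at most one row with both entries 1 (else a 2×2 all-ones block appears), so Σ_i C(r_i, 2) ≤ C(182, 2) = 16471. By convexity Σ_i C(r_i, 2) ≥ 126·C(z/126, 2) = z(z − 126)/(2·126), giving z² − 126z − 126·182·181 ≤ 0 and hence z ≤ (1/2)[126 + √(15876 + 4·4150692)] = (1/2)[126 + √16618644] ≈ (1/2)(126 + 4076.5971) = 2101.2986.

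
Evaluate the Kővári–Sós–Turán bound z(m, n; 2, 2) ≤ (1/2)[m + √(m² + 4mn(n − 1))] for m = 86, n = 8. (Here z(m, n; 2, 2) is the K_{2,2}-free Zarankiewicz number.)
z(86, 8; 2, 2) ≤ (1/2)[86 + √(86² + 4·86·8·7)] = (1/2)[86 + √26660] = 124.6395

Kővári–Sós–Turán: let r_1, ..., r_86 be the row sums and z = Σ r_i the total number of 1s. Each pair of columns can share at most one row with both entries 1 (else a 2×2 all-ones block appears), so Σ_i C(r_i, 2) ≤ C(8, 2) = 28. By convexity Σ_i C(r_i, 2) ≥ 86·C(z/86, 2) = z(z − 86)/(2·86), giving z² − 86z − 86·8·7 ≤ 0 and hence z ≤ (1/2)[86 + √(7396 + 4·4816)] = (1/2)[86 + √26660] ≈ (1/2)(86 + 163.2789) = 124.6395.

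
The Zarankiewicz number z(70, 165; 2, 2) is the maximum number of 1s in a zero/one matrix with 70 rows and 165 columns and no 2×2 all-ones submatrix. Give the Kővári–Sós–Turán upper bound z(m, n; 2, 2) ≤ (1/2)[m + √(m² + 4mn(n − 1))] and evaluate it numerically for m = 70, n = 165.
z(70, 165; 2, 2) ≤ (1/2)[70 + √(70² + 4·70·165·164)] = (1/2)[70 + √7581700] = 1411.7443

Kővári–Sós–Turán: let r_1, ..., r_70 be the row sums and z = Σ r_i the total number of 1s. Each pair of columns can share at most one row with both entries 1 (else a 2×2 all-ones block appears), so Σ_i C(r_i, 2) ≤ C(165, 2) = 13530. By convexity Σ_i C(r_i, 2) ≥ 70·C(z/70, 2) = z(z − 70)/(2·70), giving z² − 70z − 70·165·164 ≤ 0 and hence z ≤ (1/2)[70 + √(4900 + 4·1894200)] = (1/2)[70 + √7581700] ≈ (1/2)(70 + 2753.4887) = 1411.7443.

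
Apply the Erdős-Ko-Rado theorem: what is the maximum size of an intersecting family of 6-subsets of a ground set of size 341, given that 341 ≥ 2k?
max |F| = C(340, 5) = 36760655568

The Erdős-Ko-Rado theorem states: for n ≥ 2k, an intersecting family of k-subsets of an n-element set has size at most C(n − 1, k − 1), with equality for 'star' families {A ⊆ [n] : |A| = k, i ∈ A} (fix an element i). For n = 341, k = 6: C(340, 5) = 36760655568.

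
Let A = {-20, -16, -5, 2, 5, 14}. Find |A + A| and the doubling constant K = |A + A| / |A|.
K = |A + A| / |A| = 21/6 = 7/2

Enumerate A + A = {a + b : a, b ∈ A}. With |A| = 6, there are |A|^2 = 36 ordered sum pairs; collecting distinct values, A + A = {-40, -36, -32, -25, -21, -18, -15, -14, -11, -10, -6, -3, -2, 0, 4, 7, 9, 10, 16, 19, 28}, so |A + A| = 21. Thus K = 21/6 = 7/2. For comparison, the minimum possible |A + A| over all 6-element sets is 2·6 − 1 = 11 (so min K = 11/6), attained only by arithmetic progressions.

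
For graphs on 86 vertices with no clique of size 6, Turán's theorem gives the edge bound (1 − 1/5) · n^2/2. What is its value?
Turán density bound = (4/5) · 86^2/2 = 14792/5 ≈ 2958.4

Turán's theorem: ex(n, K_{r+1}) is achieved by the complete r-partite Turán graph T(n, r) with parts as balanced as possible, and is at most (1 − 1/r) · n^2/2. For r = 5, n = 86: the density bound is (4/5) · 7396/2 = 14792/5 ≈ 2958.4. The integer-valued extremum is e(T(86, 5)) = 2958, which is strictly less than the density bound 14792/5 since 5 ∤ 86 (the parts of T(86, 5) cannot all be equal).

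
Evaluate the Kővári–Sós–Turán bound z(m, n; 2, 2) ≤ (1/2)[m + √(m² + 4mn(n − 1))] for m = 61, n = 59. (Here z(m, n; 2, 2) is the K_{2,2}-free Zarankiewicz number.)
z(61, 59; 2, 2) ≤ (1/2)[61 + √(61² + 4·61·59·58)] = (1/2)[61 + √838689] = 488.3998

Kővári–Sós–Turán: let r_1, ..., r_61 be the row sums and z = Σ r_i the total number of 1s. Each pair of columns can share at most one row with both entries 1 (else a 2×2 all-ones block appears), so Σ_i C(r_i, 2) ≤ C(59, 2) = 1711. By convexity Σ_i C(r_i, 2) ≥ 61·C(z/61, 2) = z(z − 61)/(2·61), giving z² − 61z − 61·59·58 ≤ 0 and hence z ≤ (1/2)[61 + √(3721 + 4·208742)] = (1/2)[61 + √838689] ≈ (1/2)(61 + 915.7997) = 488.3998.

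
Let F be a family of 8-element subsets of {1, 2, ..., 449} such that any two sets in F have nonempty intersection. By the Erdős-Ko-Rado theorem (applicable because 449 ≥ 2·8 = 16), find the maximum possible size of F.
max |F| = C(448, 7) = 685581099291712

Erdős-Ko-Rado (1961): when n ≥ 2k, max |F| = C(n−1, k−1). The bound is attained by the star {A : i ∈ A} for any fixed i ∈ [n]. Here C(449−1, 8−1) = C(448, 7) = 685581099291712.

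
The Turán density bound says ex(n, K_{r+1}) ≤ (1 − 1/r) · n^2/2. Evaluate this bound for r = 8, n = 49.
Turán density bound = (7/8) · 49^2/2 = 16807/16 ≈ 1050.4375

Turán's theorem: ex(n, K_{r+1}) is achieved by the complete r-partite Turán graph T(n, r) with parts as balanced as possible, and is at most (1 − 1/r) · n^2/2. For r = 8, n = 49: the density bound is (7/8) · 2401/2 = 16807/16 ≈ 1050.4375. The integer-valued extremum is e(T(49, 8)) = 1050, which is strictly less than the density bound 16807/16 since 8 ∤ 49 (the parts of T(49, 8) cannot all be equal).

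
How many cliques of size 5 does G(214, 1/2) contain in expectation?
E[# K_5] = C(214, 5) · (1/2)^C(5, 2) = 3568204542 / 2^10 = 1784102271/512 ≈ 3484574.748047

For each 5-subset S of vertices (there are C(214, 5) = 3568204542 such S), let X_S = 1 if S induces a K_5 (all C(5, 2) = 10 edges present). Then P(X_S = 1) = (1/2)^10 = 1/1024. By linearity of expectation, E[# K_5] = C(214, 5) · (1/2)^10 = 3568204542 / 1024 = 1784102271/512 ≈ 3484574.748047.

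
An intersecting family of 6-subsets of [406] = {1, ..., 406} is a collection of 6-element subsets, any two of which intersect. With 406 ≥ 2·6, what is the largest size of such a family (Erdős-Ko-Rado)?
max |F| = C(405, 5) = 88578967581

The Erdős-Ko-Rado theorem states: for n ≥ 2k, an intersecting family of k-subsets of an n-element set has size at most C(n − 1, k − 1), with equality for 'star' families {A ⊆ [n] : |A| = k, i ∈ A} (fix an element i). For n = 406, k = 6: C(405, 5) = 88578967581.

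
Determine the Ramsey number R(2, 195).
R(2, 195) = 195

R(2, k) = k for all k ≥ 2: in a 2-colouring of K_k, either some edge is red (a red K_2) or all edges are blue (a blue K_k). And K_{194} coloured all-blue has no blue K_195, so R(2, 195) > 194. Hence R(2, 195) = 195.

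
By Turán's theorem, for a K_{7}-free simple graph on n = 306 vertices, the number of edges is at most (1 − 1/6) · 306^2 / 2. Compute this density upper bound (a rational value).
Turán density bound = (5/6) · 306^2/2 = 39015

Turán's theorem: ex(n, K_{r+1}) is achieved by the complete r-partite Turán graph T(n, r) with parts as balanced as possible, and is at most (1 − 1/r) · n^2/2. For r = 6, n = 306: the density bound is (5/6) · 93636/2 = 39015. Since 6 ∣ 306, the Turán graph T(306, 6) has parts of equal size 51, and its edge count e(T(306, 6)) = 39015 attains the density bound exactly.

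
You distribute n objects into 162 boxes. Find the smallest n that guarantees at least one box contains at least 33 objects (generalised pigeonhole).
n = (33 − 1)·162 + 1 = 5185

By the generalised pigeonhole principle, to guarantee some box contains ≥ r objects we need more than (r − 1) · k objects total. Threshold: n = (r − 1) · k + 1. With r = 33 and k = 162: n = 32 · 162 + 1 = 5184 + 1 = 5185. For n = 5184 = 32 · 162, we can put exactly 32 objects in every box, avoiding 33 in any single one — so 5185 is tight.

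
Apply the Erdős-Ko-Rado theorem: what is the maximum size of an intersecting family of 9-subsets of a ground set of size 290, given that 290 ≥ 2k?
max |F| = C(289, 8) = 1094501801769948

The Erdős-Ko-Rado theorem states: for n ≥ 2k, an intersecting family of k-subsets of an n-element set has size at most C(n − 1, k − 1), with equality for 'star' families {A ⊆ [n] : |A| = k, i ∈ A} (fix an element i). For n = 290, k = 9: C(289, 8) = 1094501801769948.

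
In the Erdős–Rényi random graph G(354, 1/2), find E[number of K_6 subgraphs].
E[# K_6] = C(354, 6) · (1/2)^C(6, 2) = 2619320984280 / 2^15 = 327415123035/4096 ≈ 79935332.772217

For each 6-subset S of vertices (there are C(354, 6) = 2619320984280 such S), let X_S = 1 if S induces a K_6 (all C(6, 2) = 15 edges present). Then P(X_S = 1) = (1/2)^15 = 1/32768. By linearity of expectation, E[# K_6] = C(354, 6) · (1/2)^15 = 2619320984280 / 32768 = 327415123035/4096 ≈ 79935332.772217.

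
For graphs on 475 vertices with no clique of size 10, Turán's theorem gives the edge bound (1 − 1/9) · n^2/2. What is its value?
Turán density bound = (8/9) · 475^2/2 = 902500/9 ≈ 100277.7778

Turán's theorem: ex(n, K_{r+1}) is achieved by the complete r-partite Turán graph T(n, r) with parts as balanced as possible, and is at most (1 − 1/r) · n^2/2. For r = 9, n = 475: the density bound is (8/9) · 225625/2 = 902500/9 ≈ 100277.7778. The integer-valued extremum is e(T(475, 9)) = 100277, which is strictly less than the density bound 902500/9 since 9 ∤ 475 (the parts of T(475, 9) cannot all be equal).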